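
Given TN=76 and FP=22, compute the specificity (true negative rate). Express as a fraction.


Specificity = TN / (TN + FP) = 76 / 98 = 38/49.

38/49


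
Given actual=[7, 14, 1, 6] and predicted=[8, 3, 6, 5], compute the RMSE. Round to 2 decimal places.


MSE = 37.0000. RMSE = sqrt(37.0000) = 6.08.

6.08


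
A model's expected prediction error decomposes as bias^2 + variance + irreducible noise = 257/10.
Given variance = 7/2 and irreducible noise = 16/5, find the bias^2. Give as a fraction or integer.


Total error = bias^2 + variance + irreducible noise. So bias^2 = 257/10 - 7/2 - 16/5 = 19.

19


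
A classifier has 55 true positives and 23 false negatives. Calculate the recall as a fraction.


Recall = TP / (TP + FN) = 55 / 78 = 55/78.

55/78


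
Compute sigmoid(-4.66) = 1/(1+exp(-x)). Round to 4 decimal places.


sigma(-4.66) = 1/(1+e^(4.66)) = 1/(1+105.636082) = 1/106.636082 = 0.0094.

0.0094


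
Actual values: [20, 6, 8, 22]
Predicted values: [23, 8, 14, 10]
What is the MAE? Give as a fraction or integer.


MAE = (1/4) * (|20-23|=3 + |6-8|=2 + |8-14|=6 + |22-10|=12). Sum = 23. MAE = 23/4.

23/4


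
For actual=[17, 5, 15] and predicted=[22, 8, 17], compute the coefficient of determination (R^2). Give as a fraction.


Mean(y) = 37/3. SS_res = 38. SS_tot = 248/3. R^2 = 1 - 38/(248/3) = 67/124.

67/124


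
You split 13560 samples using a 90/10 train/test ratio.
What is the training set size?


Test set = 13560 * 10% = 1356. Training set = 13560 - 1356 = 12204.

12204


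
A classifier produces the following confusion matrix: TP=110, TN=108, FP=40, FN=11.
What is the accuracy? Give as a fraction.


Accuracy = (TP + TN) / (TP + TN + FP + FN) = (110 + 108) / 269 = 218/269.

218/269


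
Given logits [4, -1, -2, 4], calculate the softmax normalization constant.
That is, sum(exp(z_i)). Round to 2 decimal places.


Denom = e^4=54.5982 + e^-1=0.3679 + e^-2=0.1353 + e^4=54.5982. Sum = 109.6996, which rounds to 109.70.

109.70


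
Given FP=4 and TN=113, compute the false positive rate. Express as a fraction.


FPR = FP / (FP + TN) = 4 / 117 = 4/117.

4/117


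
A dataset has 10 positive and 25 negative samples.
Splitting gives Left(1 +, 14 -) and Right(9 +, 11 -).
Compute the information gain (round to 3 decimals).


H(parent) = 0.8631. H(left) = 0.3534, H(right) = 0.9928. Weighted = (15/35)*0.3534 + (20/35)*0.9928 = 0.7188. IG = 0.8631 - 0.7188 = 0.1443, which rounds to 0.144.

0.144


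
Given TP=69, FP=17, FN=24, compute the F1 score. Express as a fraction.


Precision = 69/86 = 69/86. Recall = 69/93 = 23/31. F1 = 2*P*R/(P+R) = 138/179.

138/179


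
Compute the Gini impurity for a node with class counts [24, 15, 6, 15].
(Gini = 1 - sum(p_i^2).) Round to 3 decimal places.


Total = 60. Proportions: 24/60, 15/60, 6/60, 15/60. sum(p_i^2) = 0.2950. Gini = 1 - 0.2950 = 0.7050, which rounds to 0.705.

0.705


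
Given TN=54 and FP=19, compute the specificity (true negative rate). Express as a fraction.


Specificity = TN / (TN + FP) = 54 / 73 = 54/73.

54/73


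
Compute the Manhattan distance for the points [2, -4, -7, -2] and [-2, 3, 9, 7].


d = sum of absolute differences: |2--2|=4 + |-4-3|=7 + |-7-9|=16 + |-2-7|=9 = 36.

36


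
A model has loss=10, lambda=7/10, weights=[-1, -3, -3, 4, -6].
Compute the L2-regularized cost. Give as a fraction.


L2 sq norm = sum(w^2) = 71. J = 10 + 7/10 * 71 = 597/10.

597/10


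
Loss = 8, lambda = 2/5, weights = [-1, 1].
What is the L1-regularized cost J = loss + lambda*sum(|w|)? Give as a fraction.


L1 norm = sum(|w|) = 2. J = 8 + 2/5 * 2 = 44/5.

44/5


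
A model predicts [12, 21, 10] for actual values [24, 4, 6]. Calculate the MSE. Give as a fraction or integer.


MSE = (1/3) * ((24-12)^2=144 + (4-21)^2=289 + (6-10)^2=16). Sum = 449. MSE = 449/3.

449/3


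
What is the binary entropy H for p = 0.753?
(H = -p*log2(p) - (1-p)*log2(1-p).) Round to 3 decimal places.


H = -0.753*log2(0.753) - 0.247*log2(0.247) = 0.806.

0.806


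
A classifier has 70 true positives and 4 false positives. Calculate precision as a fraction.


Precision = TP / (TP + FP) = 70 / 74 = 35/37.

35/37


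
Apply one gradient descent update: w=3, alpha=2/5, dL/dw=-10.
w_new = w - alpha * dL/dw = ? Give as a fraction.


w_new = 3 - 2/5 * -10 = 3 - -4 = 7.

7


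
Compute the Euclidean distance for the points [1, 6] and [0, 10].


d = sqrt(sum of squared differences). (1-0)^2=1, (6-10)^2=16. Sum = 17.

sqrt(17)


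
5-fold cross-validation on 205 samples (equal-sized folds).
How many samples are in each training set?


Each validation fold has 205/5 = 41 samples. Training set = 205 - 41 = 164.

164


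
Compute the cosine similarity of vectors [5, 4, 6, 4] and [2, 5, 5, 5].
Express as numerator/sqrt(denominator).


dot = 80. |a|^2 = 93, |b|^2 = 79. cos = 80/sqrt(7347).

80/sqrt(7347)


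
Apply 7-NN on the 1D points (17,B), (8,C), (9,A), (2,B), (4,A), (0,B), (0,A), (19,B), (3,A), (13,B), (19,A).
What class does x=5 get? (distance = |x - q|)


Distances: |17-5|=12, |8-5|=3, |9-5|=4, |2-5|=3, |4-5|=1, |0-5|=5, |0-5|=5, |19-5|=14, |3-5|=2, |13-5|=8, |19-5|=14. 7 nearest: (4,A), (3,A), (2,B), (8,C), (9,A), (0,A), (0,B). Counts: {'A': 4, 'B': 2, 'C': 1}. Majority class: A.

A


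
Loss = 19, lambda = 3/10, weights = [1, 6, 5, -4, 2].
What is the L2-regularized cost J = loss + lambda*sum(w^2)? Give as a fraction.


L2 sq norm = sum(w^2) = 82. J = 19 + 3/10 * 82 = 218/5.

218/5


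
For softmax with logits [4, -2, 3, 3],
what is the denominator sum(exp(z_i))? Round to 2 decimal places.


Denom = e^4=54.5982 + e^-2=0.1353 + e^3=20.0855 + e^3=20.0855. Sum = 94.9045, which rounds to 94.90.

94.90


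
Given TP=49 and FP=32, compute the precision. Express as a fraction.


Precision = TP / (TP + FP) = 49 / 81 = 49/81.

49/81


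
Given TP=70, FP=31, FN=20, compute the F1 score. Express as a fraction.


Precision = 70/101 = 70/101. Recall = 70/90 = 7/9. F1 = 2*P*R/(P+R) = 140/191.

140/191


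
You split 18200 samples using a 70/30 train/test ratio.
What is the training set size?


Test set = 18200 * 30% = 5460. Training set = 18200 - 5460 = 12740.

12740


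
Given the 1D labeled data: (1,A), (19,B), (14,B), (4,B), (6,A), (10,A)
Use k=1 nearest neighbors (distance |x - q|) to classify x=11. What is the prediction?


Distances: |1-11|=10, |19-11|=8, |14-11|=3, |4-11|=7, |6-11|=5, |10-11|=1. 1 nearest: (10,A). Counts: {'A': 1}. Majority class: A.

A


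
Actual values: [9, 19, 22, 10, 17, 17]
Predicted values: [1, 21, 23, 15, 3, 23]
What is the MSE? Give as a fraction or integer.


MSE = (1/6) * ((9-1)^2=64 + (19-21)^2=4 + (22-23)^2=1 + (10-15)^2=25 + (17-3)^2=196 + (17-23)^2=36). Sum = 326. MSE = 163/3.

163/3


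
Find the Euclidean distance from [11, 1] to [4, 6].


d = sqrt(sum of squared differences). (11-4)^2=49, (1-6)^2=25. Sum = 74.

sqrt(74)


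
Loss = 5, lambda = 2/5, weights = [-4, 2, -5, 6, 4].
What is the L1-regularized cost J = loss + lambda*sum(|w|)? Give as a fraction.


L1 norm = sum(|w|) = 21. J = 5 + 2/5 * 21 = 67/5.

67/5


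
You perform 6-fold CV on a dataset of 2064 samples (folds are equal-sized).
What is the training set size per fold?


Each validation fold has 2064/6 = 344 samples. Training set = 2064 - 344 = 1720.

1720


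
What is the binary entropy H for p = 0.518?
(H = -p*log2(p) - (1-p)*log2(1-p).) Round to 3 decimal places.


H = -0.518*log2(0.518) - 0.482*log2(0.482) = 0.999.

0.999


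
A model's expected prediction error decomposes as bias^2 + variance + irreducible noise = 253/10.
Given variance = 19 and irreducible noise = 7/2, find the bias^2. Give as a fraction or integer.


Total error = bias^2 + variance + irreducible noise. So bias^2 = 253/10 - 19 - 7/2 = 14/5.

14/5


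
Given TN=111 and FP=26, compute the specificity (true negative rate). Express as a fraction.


Specificity = TN / (TN + FP) = 111 / 137 = 111/137.

111/137


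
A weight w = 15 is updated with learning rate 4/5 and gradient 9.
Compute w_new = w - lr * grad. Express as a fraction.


w_new = 15 - 4/5 * 9 = 15 - 36/5 = 39/5.

39/5


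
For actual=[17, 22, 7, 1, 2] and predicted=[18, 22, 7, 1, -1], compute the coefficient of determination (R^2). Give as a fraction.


Mean(y) = 49/5. SS_res = 10. SS_tot = 1734/5. R^2 = 1 - 10/(1734/5) = 842/867.

842/867


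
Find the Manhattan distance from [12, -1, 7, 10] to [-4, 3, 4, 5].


d = sum of absolute differences: |12--4|=16 + |-1-3|=4 + |7-4|=3 + |10-5|=5 = 28.

28


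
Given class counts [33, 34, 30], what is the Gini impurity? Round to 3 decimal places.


Total = 97. Proportions: 33/97, 34/97, 30/97. sum(p_i^2) = 0.3343. Gini = 1 - 0.3343 = 0.6657, which rounds to 0.666.

0.666


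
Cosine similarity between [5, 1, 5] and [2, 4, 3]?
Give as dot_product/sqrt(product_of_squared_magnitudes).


dot = 29. |a|^2 = 51, |b|^2 = 29. cos = 29/sqrt(1479).

29/sqrt(1479)


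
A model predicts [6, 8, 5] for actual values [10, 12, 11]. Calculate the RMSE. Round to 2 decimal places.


MSE = 22.6667. RMSE = sqrt(22.6667) = 4.76.

4.76


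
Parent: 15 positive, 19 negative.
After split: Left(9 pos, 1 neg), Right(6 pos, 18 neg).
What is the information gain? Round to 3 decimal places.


H(parent) = 0.9900. H(left) = 0.4690, H(right) = 0.8113. Weighted = (10/34)*0.4690 + (24/34)*0.8113 = 0.7106. IG = 0.9900 - 0.7106 = 0.2794, which rounds to 0.279.

0.279


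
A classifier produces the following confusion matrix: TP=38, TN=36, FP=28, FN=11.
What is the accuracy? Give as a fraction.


Accuracy = (TP + TN) / (TP + TN + FP + FN) = (38 + 36) / 113 = 74/113.

74/113


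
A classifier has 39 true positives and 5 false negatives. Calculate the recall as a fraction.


Recall = TP / (TP + FN) = 39 / 44 = 39/44.

39/44


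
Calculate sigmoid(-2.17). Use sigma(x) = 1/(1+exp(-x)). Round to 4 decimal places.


sigma(-2.17) = 1/(1+e^(2.17)) = 1/(1+8.758284) = 1/9.758284 = 0.1025.

0.1025


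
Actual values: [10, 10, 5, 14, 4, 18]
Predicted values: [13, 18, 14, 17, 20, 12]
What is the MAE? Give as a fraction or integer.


MAE = (1/6) * (|10-13|=3 + |10-18|=8 + |5-14|=9 + |14-17|=3 + |4-20|=16 + |18-12|=6). Sum = 45. MAE = 15/2.

15/2


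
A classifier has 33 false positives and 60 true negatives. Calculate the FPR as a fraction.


FPR = FP / (FP + TN) = 33 / 93 = 11/31.

11/31


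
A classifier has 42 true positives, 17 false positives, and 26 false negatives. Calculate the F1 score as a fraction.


Precision = 42/59 = 42/59. Recall = 42/68 = 21/34. F1 = 2*P*R/(P+R) = 84/127.

84/127


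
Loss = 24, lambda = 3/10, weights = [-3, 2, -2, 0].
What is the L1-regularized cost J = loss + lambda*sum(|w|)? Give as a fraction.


L1 norm = sum(|w|) = 7. J = 24 + 3/10 * 7 = 261/10.

261/10


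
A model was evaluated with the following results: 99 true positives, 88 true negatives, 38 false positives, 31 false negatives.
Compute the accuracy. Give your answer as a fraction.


Accuracy = (TP + TN) / (TP + TN + FP + FN) = (99 + 88) / 256 = 187/256.

187/256


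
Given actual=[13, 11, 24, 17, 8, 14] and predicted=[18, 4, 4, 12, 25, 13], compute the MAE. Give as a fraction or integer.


MAE = (1/6) * (|13-18|=5 + |11-4|=7 + |24-4|=20 + |17-12|=5 + |8-25|=17 + |14-13|=1). Sum = 55. MAE = 55/6.

55/6


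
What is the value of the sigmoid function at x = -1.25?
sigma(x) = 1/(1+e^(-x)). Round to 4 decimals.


sigma(-1.25) = 1/(1+e^(1.25)) = 1/(1+3.490343) = 1/4.490343 = 0.2227.

0.2227


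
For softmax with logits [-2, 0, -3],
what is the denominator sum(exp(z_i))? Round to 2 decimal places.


Denom = e^-2=0.1353 + e^0=1.0000 + e^-3=0.0498. Sum = 1.1851, which rounds to 1.19.

1.19


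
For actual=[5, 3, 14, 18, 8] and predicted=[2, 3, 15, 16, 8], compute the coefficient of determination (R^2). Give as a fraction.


Mean(y) = 48/5. SS_res = 14. SS_tot = 786/5. R^2 = 1 - 14/(786/5) = 358/393.

358/393


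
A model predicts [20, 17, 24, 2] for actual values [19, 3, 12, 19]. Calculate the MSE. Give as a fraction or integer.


MSE = (1/4) * ((19-20)^2=1 + (3-17)^2=196 + (12-24)^2=144 + (19-2)^2=289). Sum = 630. MSE = 315/2.

315/2


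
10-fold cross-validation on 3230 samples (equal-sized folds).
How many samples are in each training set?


Each validation fold has 3230/10 = 323 samples. Training set = 3230 - 323 = 2907.

2907


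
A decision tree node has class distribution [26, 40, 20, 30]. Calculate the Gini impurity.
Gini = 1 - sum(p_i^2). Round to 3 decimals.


Total = 116. Proportions: 26/116, 40/116, 20/116, 30/116. sum(p_i^2) = 0.2658. Gini = 1 - 0.2658 = 0.7342, which rounds to 0.734.

0.734


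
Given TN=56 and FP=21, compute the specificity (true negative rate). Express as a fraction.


Specificity = TN / (TN + FP) = 56 / 77 = 8/11.

8/11


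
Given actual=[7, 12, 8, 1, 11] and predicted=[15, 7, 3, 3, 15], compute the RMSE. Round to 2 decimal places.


MSE = 26.8000. RMSE = sqrt(26.8000) = 5.18.

5.18


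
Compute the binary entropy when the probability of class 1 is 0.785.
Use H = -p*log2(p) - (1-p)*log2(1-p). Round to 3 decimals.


H = -0.785*log2(0.785) - 0.215*log2(0.215) = 0.751.

0.751


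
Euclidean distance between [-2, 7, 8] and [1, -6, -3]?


d = sqrt(sum of squared differences). (-2-1)^2=9, (7--6)^2=169, (8--3)^2=121. Sum = 299.

sqrt(299)


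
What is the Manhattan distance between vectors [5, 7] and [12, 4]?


d = sum of absolute differences: |5-12|=7 + |7-4|=3 = 10.

10


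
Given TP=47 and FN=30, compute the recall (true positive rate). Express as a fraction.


Recall = TP / (TP + FN) = 47 / 77 = 47/77.

47/77


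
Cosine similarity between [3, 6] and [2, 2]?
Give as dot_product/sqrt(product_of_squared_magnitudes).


dot = 18. |a|^2 = 45, |b|^2 = 8. cos = 18/sqrt(360).

18/sqrt(360)


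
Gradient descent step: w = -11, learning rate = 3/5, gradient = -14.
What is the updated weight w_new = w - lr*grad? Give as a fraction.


w_new = -11 - 3/5 * -14 = -11 - -42/5 = -13/5.

-13/5


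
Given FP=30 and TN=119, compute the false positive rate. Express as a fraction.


FPR = FP / (FP + TN) = 30 / 149 = 30/149.

30/149


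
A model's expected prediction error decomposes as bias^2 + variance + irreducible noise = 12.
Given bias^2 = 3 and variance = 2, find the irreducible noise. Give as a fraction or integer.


Total error = bias^2 + variance + irreducible noise. So irreducible noise = 12 - 3 - 2 = 7.

7


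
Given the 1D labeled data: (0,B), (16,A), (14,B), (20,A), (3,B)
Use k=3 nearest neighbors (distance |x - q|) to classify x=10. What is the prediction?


Distances: |0-10|=10, |16-10|=6, |14-10|=4, |20-10|=10, |3-10|=7. 3 nearest: (14,B), (16,A), (3,B). Counts: {'B': 2, 'A': 1}. Majority class: B.

B


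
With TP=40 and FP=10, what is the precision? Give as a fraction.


Precision = TP / (TP + FP) = 40 / 50 = 4/5.

4/5


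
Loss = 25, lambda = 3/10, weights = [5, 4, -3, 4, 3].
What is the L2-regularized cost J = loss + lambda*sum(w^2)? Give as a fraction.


L2 sq norm = sum(w^2) = 75. J = 25 + 3/10 * 75 = 95/2.

95/2


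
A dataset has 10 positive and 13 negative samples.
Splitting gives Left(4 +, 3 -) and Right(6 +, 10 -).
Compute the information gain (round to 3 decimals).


H(parent) = 0.9877. H(left) = 0.9852, H(right) = 0.9544. Weighted = (7/23)*0.9852 + (16/23)*0.9544 = 0.9638. IG = 0.9877 - 0.9638 = 0.0239, which rounds to 0.024.

0.024


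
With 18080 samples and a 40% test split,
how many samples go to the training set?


Test set = 18080 * 40% = 7232. Training set = 18080 - 7232 = 10848.

10848


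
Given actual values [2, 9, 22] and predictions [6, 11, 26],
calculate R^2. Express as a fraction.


Mean(y) = 11. SS_res = 36. SS_tot = 206. R^2 = 1 - 36/(206) = 85/103.

85/103


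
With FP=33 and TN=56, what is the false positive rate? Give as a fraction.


FPR = FP / (FP + TN) = 33 / 89 = 33/89.

33/89


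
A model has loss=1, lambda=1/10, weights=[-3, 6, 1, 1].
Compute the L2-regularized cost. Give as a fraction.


L2 sq norm = sum(w^2) = 47. J = 1 + 1/10 * 47 = 57/10.

57/10


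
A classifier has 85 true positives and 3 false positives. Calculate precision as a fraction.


Precision = TP / (TP + FP) = 85 / 88 = 85/88.

85/88


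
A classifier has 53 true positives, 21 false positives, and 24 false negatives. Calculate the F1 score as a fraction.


Precision = 53/74 = 53/74. Recall = 53/77 = 53/77. F1 = 2*P*R/(P+R) = 106/151.

106/151


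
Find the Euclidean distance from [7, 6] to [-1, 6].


d = sqrt(sum of squared differences). (7--1)^2=64, (6-6)^2=0. Sum = 64.

8


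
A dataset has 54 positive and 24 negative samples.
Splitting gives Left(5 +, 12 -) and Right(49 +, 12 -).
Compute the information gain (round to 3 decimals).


H(parent) = 0.8905. H(left) = 0.8740, H(right) = 0.7153. Weighted = (17/78)*0.8740 + (61/78)*0.7153 = 0.7499. IG = 0.8905 - 0.7499 = 0.1406, which rounds to 0.141.

0.141


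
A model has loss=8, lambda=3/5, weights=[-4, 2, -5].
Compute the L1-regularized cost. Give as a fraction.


L1 norm = sum(|w|) = 11. J = 8 + 3/5 * 11 = 73/5.

73/5


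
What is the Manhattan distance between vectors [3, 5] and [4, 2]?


d = sum of absolute differences: |3-4|=1 + |5-2|=3 = 4.

4


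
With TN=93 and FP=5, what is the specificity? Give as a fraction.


Specificity = TN / (TN + FP) = 93 / 98 = 93/98.

93/98


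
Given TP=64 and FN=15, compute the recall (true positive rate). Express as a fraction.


Recall = TP / (TP + FN) = 64 / 79 = 64/79.

64/79


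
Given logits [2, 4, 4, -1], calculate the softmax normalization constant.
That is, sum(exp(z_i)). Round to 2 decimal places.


Denom = e^2=7.3891 + e^4=54.5982 + e^4=54.5982 + e^-1=0.3679. Sum = 116.9534, which rounds to 116.95.

116.95


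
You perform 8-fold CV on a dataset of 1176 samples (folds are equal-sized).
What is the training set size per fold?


Each validation fold has 1176/8 = 147 samples. Training set = 1176 - 147 = 1029.

1029


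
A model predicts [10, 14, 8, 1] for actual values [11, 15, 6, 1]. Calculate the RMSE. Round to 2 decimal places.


MSE = 1.5000. RMSE = sqrt(1.5000) = 1.22.

1.22


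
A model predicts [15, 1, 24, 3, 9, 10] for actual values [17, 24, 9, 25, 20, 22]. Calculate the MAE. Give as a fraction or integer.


MAE = (1/6) * (|17-15|=2 + |24-1|=23 + |9-24|=15 + |25-3|=22 + |20-9|=11 + |22-10|=12). Sum = 85. MAE = 85/6.

85/6


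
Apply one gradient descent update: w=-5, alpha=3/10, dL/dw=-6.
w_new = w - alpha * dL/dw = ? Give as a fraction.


w_new = -5 - 3/10 * -6 = -5 - -9/5 = -16/5.

-16/5


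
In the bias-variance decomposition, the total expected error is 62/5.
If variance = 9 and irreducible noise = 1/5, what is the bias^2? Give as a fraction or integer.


Total error = bias^2 + variance + irreducible noise. So bias^2 = 62/5 - 9 - 1/5 = 16/5.

16/5


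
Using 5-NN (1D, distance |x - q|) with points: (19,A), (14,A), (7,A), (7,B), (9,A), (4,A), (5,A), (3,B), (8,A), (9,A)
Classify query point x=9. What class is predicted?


Distances: |19-9|=10, |14-9|=5, |7-9|=2, |7-9|=2, |9-9|=0, |4-9|=5, |5-9|=4, |3-9|=6, |8-9|=1, |9-9|=0. 5 nearest: (9,A), (9,A), (8,A), (7,A), (7,B). Counts: {'A': 4, 'B': 1}. Majority class: A.

A


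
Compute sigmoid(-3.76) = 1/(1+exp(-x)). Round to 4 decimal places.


sigma(-3.76) = 1/(1+e^(3.76)) = 1/(1+42.948426) = 1/43.948426 = 0.0228.

0.0228


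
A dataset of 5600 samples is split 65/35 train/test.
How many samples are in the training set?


Test set = 5600 * 35% = 1960. Training set = 5600 - 1960 = 3640.

3640


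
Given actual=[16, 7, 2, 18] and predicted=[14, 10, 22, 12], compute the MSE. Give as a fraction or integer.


MSE = (1/4) * ((16-14)^2=4 + (7-10)^2=9 + (2-22)^2=400 + (18-12)^2=36). Sum = 449. MSE = 449/4.

449/4


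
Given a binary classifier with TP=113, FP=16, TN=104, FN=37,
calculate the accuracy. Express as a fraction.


Accuracy = (TP + TN) / (TP + TN + FP + FN) = (113 + 104) / 270 = 217/270.

217/270


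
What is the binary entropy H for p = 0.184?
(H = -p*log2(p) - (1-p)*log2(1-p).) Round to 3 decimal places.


H = -0.184*log2(0.184) - 0.816*log2(0.816) = 0.689.

0.689


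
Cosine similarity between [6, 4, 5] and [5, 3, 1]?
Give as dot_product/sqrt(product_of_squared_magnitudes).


dot = 47. |a|^2 = 77, |b|^2 = 35. cos = 47/sqrt(2695).

47/sqrt(2695)


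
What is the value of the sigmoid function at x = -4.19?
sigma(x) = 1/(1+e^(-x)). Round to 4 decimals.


sigma(-4.19) = 1/(1+e^(4.19)) = 1/(1+66.022791) = 1/67.022791 = 0.0149.

0.0149


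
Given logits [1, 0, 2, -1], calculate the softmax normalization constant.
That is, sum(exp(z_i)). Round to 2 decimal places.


Denom = e^1=2.7183 + e^0=1.0000 + e^2=7.3891 + e^-1=0.3679. Sum = 11.4753, which rounds to 11.48.

11.48


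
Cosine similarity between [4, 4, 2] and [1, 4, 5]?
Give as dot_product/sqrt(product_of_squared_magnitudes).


dot = 30. |a|^2 = 36, |b|^2 = 42. cos = 30/sqrt(1512).

30/sqrt(1512)


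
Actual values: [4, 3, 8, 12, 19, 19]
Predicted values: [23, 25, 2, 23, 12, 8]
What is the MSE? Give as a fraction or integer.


MSE = (1/6) * ((4-23)^2=361 + (3-25)^2=484 + (8-2)^2=36 + (12-23)^2=121 + (19-12)^2=49 + (19-8)^2=121). Sum = 1172. MSE = 586/3.

586/3


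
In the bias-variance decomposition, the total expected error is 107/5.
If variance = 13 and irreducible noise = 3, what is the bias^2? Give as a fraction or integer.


Total error = bias^2 + variance + irreducible noise. So bias^2 = 107/5 - 13 - 3 = 27/5.

27/5


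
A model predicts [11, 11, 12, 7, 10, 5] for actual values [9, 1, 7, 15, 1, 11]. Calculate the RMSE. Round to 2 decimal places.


MSE = 51.6667. RMSE = sqrt(51.6667) = 7.19.

7.19


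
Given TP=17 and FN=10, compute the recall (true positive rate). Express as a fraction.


Recall = TP / (TP + FN) = 17 / 27 = 17/27.

17/27


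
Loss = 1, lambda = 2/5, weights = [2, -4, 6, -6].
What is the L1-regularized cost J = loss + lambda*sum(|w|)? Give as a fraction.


L1 norm = sum(|w|) = 18. J = 1 + 2/5 * 18 = 41/5.

41/5


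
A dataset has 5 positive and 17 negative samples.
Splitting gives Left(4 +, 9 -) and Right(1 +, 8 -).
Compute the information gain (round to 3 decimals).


H(parent) = 0.7732. H(left) = 0.8905, H(right) = 0.5033. Weighted = (13/22)*0.8905 + (9/22)*0.5033 = 0.7321. IG = 0.7732 - 0.7321 = 0.0411, which rounds to 0.041.

0.041


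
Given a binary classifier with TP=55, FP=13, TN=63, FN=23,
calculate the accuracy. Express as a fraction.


Accuracy = (TP + TN) / (TP + TN + FP + FN) = (55 + 63) / 154 = 59/77.

59/77


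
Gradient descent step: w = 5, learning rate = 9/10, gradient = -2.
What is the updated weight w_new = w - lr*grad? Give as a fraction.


w_new = 5 - 9/10 * -2 = 5 - -9/5 = 34/5.

34/5


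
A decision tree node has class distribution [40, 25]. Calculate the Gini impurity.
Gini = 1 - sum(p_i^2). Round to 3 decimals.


Total = 65. Proportions: 40/65, 25/65. sum(p_i^2) = 0.5266. Gini = 1 - 0.5266 = 0.4734, which rounds to 0.473.

0.473


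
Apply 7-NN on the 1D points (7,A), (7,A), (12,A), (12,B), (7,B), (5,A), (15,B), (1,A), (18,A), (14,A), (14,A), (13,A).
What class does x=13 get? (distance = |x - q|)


Distances: |7-13|=6, |7-13|=6, |12-13|=1, |12-13|=1, |7-13|=6, |5-13|=8, |15-13|=2, |1-13|=12, |18-13|=5, |14-13|=1, |14-13|=1, |13-13|=0. 7 nearest: (13,A), (12,A), (14,A), (14,A), (12,B), (15,B), (18,A). Counts: {'A': 5, 'B': 2}. Majority class: A.

A


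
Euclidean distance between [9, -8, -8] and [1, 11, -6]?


d = sqrt(sum of squared differences). (9-1)^2=64, (-8-11)^2=361, (-8--6)^2=4. Sum = 429.

sqrt(429)


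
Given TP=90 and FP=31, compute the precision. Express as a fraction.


Precision = TP / (TP + FP) = 90 / 121 = 90/121.

90/121


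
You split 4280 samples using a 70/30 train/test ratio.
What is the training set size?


Test set = 4280 * 30% = 1284. Training set = 4280 - 1284 = 2996.

2996


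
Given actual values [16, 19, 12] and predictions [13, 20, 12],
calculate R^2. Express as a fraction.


Mean(y) = 47/3. SS_res = 10. SS_tot = 74/3. R^2 = 1 - 10/(74/3) = 22/37.

22/37


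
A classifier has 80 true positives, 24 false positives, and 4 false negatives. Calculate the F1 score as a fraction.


Precision = 80/104 = 10/13. Recall = 80/84 = 20/21. F1 = 2*P*R/(P+R) = 40/47.

40/47


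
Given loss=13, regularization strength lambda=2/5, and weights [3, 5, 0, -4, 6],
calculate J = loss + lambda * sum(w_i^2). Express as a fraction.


L2 sq norm = sum(w^2) = 86. J = 13 + 2/5 * 86 = 237/5.

237/5


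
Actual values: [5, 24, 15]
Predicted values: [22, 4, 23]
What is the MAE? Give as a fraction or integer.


MAE = (1/3) * (|5-22|=17 + |24-4|=20 + |15-23|=8). Sum = 45. MAE = 15.

15


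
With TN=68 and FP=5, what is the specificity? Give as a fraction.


Specificity = TN / (TN + FP) = 68 / 73 = 68/73.

68/73


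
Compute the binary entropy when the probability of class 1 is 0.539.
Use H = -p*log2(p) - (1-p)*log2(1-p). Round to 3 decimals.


H = -0.539*log2(0.539) - 0.461*log2(0.461) = 0.996.

0.996


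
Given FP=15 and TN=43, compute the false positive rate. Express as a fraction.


FPR = FP / (FP + TN) = 15 / 58 = 15/58.

15/58


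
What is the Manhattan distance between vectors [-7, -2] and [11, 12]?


d = sum of absolute differences: |-7-11|=18 + |-2-12|=14 = 32.

32


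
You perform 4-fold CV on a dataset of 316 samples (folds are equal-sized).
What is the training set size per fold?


Each validation fold has 316/4 = 79 samples. Training set = 316 - 79 = 237.

237


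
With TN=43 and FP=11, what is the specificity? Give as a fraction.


Specificity = TN / (TN + FP) = 43 / 54 = 43/54.

43/54


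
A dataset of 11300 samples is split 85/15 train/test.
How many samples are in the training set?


Test set = 11300 * 15% = 1695. Training set = 11300 - 1695 = 9605.

9605


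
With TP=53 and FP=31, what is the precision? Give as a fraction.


Precision = TP / (TP + FP) = 53 / 84 = 53/84.

53/84


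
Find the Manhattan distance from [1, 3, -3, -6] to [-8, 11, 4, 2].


d = sum of absolute differences: |1--8|=9 + |3-11|=8 + |-3-4|=7 + |-6-2|=8 = 32.

32


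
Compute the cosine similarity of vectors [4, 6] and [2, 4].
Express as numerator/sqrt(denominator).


dot = 32. |a|^2 = 52, |b|^2 = 20. cos = 32/sqrt(1040).

32/sqrt(1040)


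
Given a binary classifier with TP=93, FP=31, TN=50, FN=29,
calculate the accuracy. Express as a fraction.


Accuracy = (TP + TN) / (TP + TN + FP + FN) = (93 + 50) / 203 = 143/203.

143/203


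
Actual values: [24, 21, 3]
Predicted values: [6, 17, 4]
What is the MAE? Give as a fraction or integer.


MAE = (1/3) * (|24-6|=18 + |21-17|=4 + |3-4|=1). Sum = 23. MAE = 23/3.

23/3


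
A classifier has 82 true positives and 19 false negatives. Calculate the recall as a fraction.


Recall = TP / (TP + FN) = 82 / 101 = 82/101.

82/101


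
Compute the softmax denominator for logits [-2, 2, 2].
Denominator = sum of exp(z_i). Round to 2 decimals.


Denom = e^-2=0.1353 + e^2=7.3891 + e^2=7.3891. Sum = 14.9135, which rounds to 14.91.

14.91


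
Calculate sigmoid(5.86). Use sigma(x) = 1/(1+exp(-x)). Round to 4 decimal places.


sigma(5.86) = 1/(1+e^(-5.86)) = 1/(1+0.002851) = 1/1.002851 = 0.9972.

0.9972


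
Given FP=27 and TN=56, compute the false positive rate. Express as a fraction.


FPR = FP / (FP + TN) = 27 / 83 = 27/83.

27/83


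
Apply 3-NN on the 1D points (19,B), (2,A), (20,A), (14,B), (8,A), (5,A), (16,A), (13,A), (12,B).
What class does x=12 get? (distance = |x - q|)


Distances: |19-12|=7, |2-12|=10, |20-12|=8, |14-12|=2, |8-12|=4, |5-12|=7, |16-12|=4, |13-12|=1, |12-12|=0. 3 nearest: (12,B), (13,A), (14,B). Counts: {'B': 2, 'A': 1}. Majority class: B.

B


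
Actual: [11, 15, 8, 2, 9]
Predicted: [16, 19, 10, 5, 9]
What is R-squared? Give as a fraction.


Mean(y) = 9. SS_res = 54. SS_tot = 90. R^2 = 1 - 54/(90) = 2/5.

2/5


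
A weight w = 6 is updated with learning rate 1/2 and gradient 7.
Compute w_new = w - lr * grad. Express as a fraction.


w_new = 6 - 1/2 * 7 = 6 - 7/2 = 5/2.

5/2


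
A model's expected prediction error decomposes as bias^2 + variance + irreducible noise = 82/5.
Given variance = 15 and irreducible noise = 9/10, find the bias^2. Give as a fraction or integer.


Total error = bias^2 + variance + irreducible noise. So bias^2 = 82/5 - 15 - 9/10 = 1/2.

1/2


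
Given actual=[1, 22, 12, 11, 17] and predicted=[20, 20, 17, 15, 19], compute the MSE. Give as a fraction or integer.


MSE = (1/5) * ((1-20)^2=361 + (22-20)^2=4 + (12-17)^2=25 + (11-15)^2=16 + (17-19)^2=4). Sum = 410. MSE = 82.

82


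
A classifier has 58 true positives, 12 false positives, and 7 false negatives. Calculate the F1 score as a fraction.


Precision = 58/70 = 29/35. Recall = 58/65 = 58/65. F1 = 2*P*R/(P+R) = 116/135.

116/135


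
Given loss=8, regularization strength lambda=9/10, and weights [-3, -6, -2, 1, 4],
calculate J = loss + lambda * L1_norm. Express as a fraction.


L1 norm = sum(|w|) = 16. J = 8 + 9/10 * 16 = 112/5.

112/5


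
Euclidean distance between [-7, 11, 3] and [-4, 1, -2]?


d = sqrt(sum of squared differences). (-7--4)^2=9, (11-1)^2=100, (3--2)^2=25. Sum = 134.

sqrt(134)


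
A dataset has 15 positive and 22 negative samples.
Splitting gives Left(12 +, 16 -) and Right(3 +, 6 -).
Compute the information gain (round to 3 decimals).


H(parent) = 0.9740. H(left) = 0.9852, H(right) = 0.9183. Weighted = (28/37)*0.9852 + (9/37)*0.9183 = 0.9689. IG = 0.9740 - 0.9689 = 0.0051, which rounds to 0.005.

0.005


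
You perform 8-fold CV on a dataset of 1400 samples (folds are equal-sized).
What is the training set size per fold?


Each validation fold has 1400/8 = 175 samples. Training set = 1400 - 175 = 1225.

1225


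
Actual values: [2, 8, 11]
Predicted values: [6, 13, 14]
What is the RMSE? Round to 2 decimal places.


MSE = 16.6667. RMSE = sqrt(16.6667) = 4.08.

4.08


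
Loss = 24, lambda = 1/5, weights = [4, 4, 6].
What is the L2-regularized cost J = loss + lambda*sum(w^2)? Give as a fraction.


L2 sq norm = sum(w^2) = 68. J = 24 + 1/5 * 68 = 188/5.

188/5


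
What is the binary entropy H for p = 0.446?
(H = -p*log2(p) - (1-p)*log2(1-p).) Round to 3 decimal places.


H = -0.446*log2(0.446) - 0.554*log2(0.554) = 0.992.

0.992


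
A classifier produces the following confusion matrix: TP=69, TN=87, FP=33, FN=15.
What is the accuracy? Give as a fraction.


Accuracy = (TP + TN) / (TP + TN + FP + FN) = (69 + 87) / 204 = 13/17.

13/17


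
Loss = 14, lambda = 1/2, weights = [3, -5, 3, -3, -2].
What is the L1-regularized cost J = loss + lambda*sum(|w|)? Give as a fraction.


L1 norm = sum(|w|) = 16. J = 14 + 1/2 * 16 = 22.

22


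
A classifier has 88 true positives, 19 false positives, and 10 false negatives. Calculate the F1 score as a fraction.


Precision = 88/107 = 88/107. Recall = 88/98 = 44/49. F1 = 2*P*R/(P+R) = 176/205.

176/205


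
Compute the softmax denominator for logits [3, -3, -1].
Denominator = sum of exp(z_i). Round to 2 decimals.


Denom = e^3=20.0855 + e^-3=0.0498 + e^-1=0.3679. Sum = 20.5032, which rounds to 20.50.

20.50


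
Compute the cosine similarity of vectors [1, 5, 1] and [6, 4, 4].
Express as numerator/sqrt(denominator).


dot = 30. |a|^2 = 27, |b|^2 = 68. cos = 30/sqrt(1836).

30/sqrt(1836)


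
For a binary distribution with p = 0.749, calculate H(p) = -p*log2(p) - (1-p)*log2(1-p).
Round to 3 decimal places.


H = -0.749*log2(0.749) - 0.251*log2(0.251) = 0.813.

0.813


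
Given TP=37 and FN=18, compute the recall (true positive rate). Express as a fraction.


Recall = TP / (TP + FN) = 37 / 55 = 37/55.

37/55


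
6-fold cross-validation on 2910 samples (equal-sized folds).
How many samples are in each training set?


Each validation fold has 2910/6 = 485 samples. Training set = 2910 - 485 = 2425.

2425


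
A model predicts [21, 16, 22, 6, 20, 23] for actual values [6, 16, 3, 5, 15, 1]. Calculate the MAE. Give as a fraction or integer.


MAE = (1/6) * (|6-21|=15 + |16-16|=0 + |3-22|=19 + |5-6|=1 + |15-20|=5 + |1-23|=22). Sum = 62. MAE = 31/3.

31/3


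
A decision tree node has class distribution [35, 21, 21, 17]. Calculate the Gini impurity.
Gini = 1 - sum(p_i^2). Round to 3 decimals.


Total = 94. Proportions: 35/94, 21/94, 21/94, 17/94. sum(p_i^2) = 0.2712. Gini = 1 - 0.2712 = 0.7288, which rounds to 0.729.

0.729


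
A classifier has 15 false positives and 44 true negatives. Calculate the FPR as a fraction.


FPR = FP / (FP + TN) = 15 / 59 = 15/59.

15/59


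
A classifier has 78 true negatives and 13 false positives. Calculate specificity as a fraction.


Specificity = TN / (TN + FP) = 78 / 91 = 6/7.

6/7


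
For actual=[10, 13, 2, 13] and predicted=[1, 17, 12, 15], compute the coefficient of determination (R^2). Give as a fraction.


Mean(y) = 19/2. SS_res = 201. SS_tot = 81. R^2 = 1 - 201/(81) = -40/27.

-40/27


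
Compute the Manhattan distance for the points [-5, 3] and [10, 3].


d = sum of absolute differences: |-5-10|=15 + |3-3|=0 = 15.

15


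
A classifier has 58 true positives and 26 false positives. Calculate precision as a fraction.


Precision = TP / (TP + FP) = 58 / 84 = 29/42.

29/42


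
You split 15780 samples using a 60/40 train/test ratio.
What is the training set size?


Test set = 15780 * 40% = 6312. Training set = 15780 - 6312 = 9468.

9468


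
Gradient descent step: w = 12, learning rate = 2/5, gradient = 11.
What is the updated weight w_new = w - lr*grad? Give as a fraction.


w_new = 12 - 2/5 * 11 = 12 - 22/5 = 38/5.

38/5


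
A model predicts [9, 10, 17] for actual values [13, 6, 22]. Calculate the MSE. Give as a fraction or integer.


MSE = (1/3) * ((13-9)^2=16 + (6-10)^2=16 + (22-17)^2=25). Sum = 57. MSE = 19.

19


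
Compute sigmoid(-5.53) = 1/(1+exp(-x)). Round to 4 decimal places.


sigma(-5.53) = 1/(1+e^(5.53)) = 1/(1+252.143911) = 1/253.143911 = 0.0040.

0.0040


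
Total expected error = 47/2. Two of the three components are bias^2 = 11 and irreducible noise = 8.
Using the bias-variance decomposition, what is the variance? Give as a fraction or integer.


Total error = bias^2 + variance + irreducible noise. So variance = 47/2 - 11 - 8 = 9/2.

9/2


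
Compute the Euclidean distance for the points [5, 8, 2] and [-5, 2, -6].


d = sqrt(sum of squared differences). (5--5)^2=100, (8-2)^2=36, (2--6)^2=64. Sum = 200.

sqrt(200)


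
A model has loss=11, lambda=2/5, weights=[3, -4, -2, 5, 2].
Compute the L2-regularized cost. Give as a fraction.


L2 sq norm = sum(w^2) = 58. J = 11 + 2/5 * 58 = 171/5.

171/5


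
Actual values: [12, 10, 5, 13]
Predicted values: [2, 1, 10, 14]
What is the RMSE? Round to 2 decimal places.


MSE = 51.7500. RMSE = sqrt(51.7500) = 7.19.

7.19


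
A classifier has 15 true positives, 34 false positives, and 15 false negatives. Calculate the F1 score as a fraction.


Precision = 15/49 = 15/49. Recall = 15/30 = 1/2. F1 = 2*P*R/(P+R) = 30/79.

30/79


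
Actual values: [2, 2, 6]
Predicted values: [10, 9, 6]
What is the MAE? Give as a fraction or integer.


MAE = (1/3) * (|2-10|=8 + |2-9|=7 + |6-6|=0). Sum = 15. MAE = 5.

5


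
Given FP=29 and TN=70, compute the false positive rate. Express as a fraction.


FPR = FP / (FP + TN) = 29 / 99 = 29/99.

29/99


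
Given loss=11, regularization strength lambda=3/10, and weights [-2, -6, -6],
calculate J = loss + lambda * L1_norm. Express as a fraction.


L1 norm = sum(|w|) = 14. J = 11 + 3/10 * 14 = 76/5.

76/5


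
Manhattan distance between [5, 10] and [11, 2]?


d = sum of absolute differences: |5-11|=6 + |10-2|=8 = 14.

14


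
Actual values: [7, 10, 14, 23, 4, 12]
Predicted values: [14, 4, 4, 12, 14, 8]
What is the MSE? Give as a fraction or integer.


MSE = (1/6) * ((7-14)^2=49 + (10-4)^2=36 + (14-4)^2=100 + (23-12)^2=121 + (4-14)^2=100 + (12-8)^2=16). Sum = 422. MSE = 211/3.

211/3


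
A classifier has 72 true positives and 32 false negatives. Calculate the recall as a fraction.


Recall = TP / (TP + FN) = 72 / 104 = 9/13.

9/13


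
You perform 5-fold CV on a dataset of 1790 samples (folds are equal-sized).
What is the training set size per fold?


Each validation fold has 1790/5 = 358 samples. Training set = 1790 - 358 = 1432.

1432


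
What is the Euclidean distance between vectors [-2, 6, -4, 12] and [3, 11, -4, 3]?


d = sqrt(sum of squared differences). (-2-3)^2=25, (6-11)^2=25, (-4--4)^2=0, (12-3)^2=81. Sum = 131.

sqrt(131)


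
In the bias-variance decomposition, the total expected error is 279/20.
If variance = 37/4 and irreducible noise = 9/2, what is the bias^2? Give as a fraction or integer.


Total error = bias^2 + variance + irreducible noise. So bias^2 = 279/20 - 37/4 - 9/2 = 1/5.

1/5


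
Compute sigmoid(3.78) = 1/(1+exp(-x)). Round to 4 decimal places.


sigma(3.78) = 1/(1+e^(-3.78)) = 1/(1+0.022823) = 1/1.022823 = 0.9777.

0.9777


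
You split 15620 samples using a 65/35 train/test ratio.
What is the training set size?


Test set = 15620 * 35% = 5467. Training set = 15620 - 5467 = 10153.

10153


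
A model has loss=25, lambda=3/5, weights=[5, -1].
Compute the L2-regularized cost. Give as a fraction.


L2 sq norm = sum(w^2) = 26. J = 25 + 3/5 * 26 = 203/5.

203/5


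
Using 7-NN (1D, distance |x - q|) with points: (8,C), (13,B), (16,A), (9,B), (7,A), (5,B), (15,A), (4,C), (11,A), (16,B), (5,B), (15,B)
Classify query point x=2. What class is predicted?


Distances: |8-2|=6, |13-2|=11, |16-2|=14, |9-2|=7, |7-2|=5, |5-2|=3, |15-2|=13, |4-2|=2, |11-2|=9, |16-2|=14, |5-2|=3, |15-2|=13. 7 nearest: (4,C), (5,B), (5,B), (7,A), (8,C), (9,B), (11,A). Counts: {'C': 2, 'B': 3, 'A': 2}. Majority class: B.

B


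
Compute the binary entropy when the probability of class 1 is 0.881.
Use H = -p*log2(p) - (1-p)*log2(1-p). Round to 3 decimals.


H = -0.881*log2(0.881) - 0.119*log2(0.119) = 0.526.

0.526


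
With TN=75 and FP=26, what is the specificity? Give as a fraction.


Specificity = TN / (TN + FP) = 75 / 101 = 75/101.

75/101


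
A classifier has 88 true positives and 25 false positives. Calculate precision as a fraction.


Precision = TP / (TP + FP) = 88 / 113 = 88/113.

88/113


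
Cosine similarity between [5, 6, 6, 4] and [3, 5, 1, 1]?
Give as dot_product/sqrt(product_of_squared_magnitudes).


dot = 55. |a|^2 = 113, |b|^2 = 36. cos = 55/sqrt(4068).

55/sqrt(4068)


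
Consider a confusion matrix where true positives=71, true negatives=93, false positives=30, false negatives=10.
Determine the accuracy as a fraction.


Accuracy = (TP + TN) / (TP + TN + FP + FN) = (71 + 93) / 204 = 41/51.

41/51


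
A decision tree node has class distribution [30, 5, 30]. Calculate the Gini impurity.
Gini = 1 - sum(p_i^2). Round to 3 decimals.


Total = 65. Proportions: 30/65, 5/65, 30/65. sum(p_i^2) = 0.4320. Gini = 1 - 0.4320 = 0.5680, which rounds to 0.568.

0.568


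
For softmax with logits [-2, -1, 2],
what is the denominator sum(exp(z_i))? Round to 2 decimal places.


Denom = e^-2=0.1353 + e^-1=0.3679 + e^2=7.3891. Sum = 7.8923, which rounds to 7.89.

7.89


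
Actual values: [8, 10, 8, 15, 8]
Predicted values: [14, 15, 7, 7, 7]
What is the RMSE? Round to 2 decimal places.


MSE = 25.4000. RMSE = sqrt(25.4000) = 5.04.

5.04
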